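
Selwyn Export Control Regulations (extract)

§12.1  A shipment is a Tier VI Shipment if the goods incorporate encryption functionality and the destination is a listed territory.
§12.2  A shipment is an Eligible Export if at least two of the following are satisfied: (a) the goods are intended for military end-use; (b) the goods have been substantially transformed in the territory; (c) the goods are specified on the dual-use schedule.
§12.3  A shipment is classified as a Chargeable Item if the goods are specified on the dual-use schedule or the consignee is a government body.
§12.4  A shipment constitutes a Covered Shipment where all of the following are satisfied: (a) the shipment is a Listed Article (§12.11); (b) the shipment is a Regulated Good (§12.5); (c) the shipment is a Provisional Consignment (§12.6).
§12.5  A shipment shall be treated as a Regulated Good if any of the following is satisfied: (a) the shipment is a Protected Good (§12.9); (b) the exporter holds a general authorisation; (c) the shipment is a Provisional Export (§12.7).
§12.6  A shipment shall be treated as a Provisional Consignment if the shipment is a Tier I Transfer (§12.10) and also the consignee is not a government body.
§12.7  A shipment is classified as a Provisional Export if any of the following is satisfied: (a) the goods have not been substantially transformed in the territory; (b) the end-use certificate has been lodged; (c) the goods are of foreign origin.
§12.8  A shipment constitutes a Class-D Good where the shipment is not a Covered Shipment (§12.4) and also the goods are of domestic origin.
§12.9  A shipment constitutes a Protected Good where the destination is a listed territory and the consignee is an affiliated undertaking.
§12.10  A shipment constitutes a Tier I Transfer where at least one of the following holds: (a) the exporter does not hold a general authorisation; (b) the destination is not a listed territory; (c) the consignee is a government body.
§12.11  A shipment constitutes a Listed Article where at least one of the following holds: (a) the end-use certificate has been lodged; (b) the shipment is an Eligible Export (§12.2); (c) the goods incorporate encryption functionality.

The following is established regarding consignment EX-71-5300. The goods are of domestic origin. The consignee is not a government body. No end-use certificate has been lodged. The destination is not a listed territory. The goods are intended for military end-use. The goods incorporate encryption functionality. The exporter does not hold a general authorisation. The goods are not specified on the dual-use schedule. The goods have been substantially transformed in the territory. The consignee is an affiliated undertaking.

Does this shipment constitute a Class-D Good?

§12.2 — Eligible Export: the goods are intended for military end-use? yes; the goods have been substantially transformed in the territory? yes; the goods are specified on the dual-use schedule? no — 2 of 3 hold (need ≥2) → satisfied.
§12.11 — Listed Article: [the end-use certificate has been lodged? no] OR [Eligible Export (§12.2)? yes] OR [the goods incorporate encryption functionality? yes] → satisfied.
§12.9 — Protected Good: [the destination is a listed territory? no] AND [the consignee is an affiliated undertaking? yes] → not satisfied.
§12.7 — Provisional Export: [the goods have not been substantially transformed in the territory? no] OR [the end-use certificate has been lodged? no] OR [the goods are of foreign origin? no] → not satisfied.
§12.5 — Regulated Good: [Protected Good (§12.9)? no] OR [the exporter holds a general authorisation? no] OR [Provisional Export (§12.7)? no] → not satisfied.
§12.10 — Tier I Transfer: [the exporter does not hold a general authorisation? yes] OR [the destination is not a listed territory? yes] OR [the consignee is a government body? no] → satisfied.
§12.6 — Provisional Consignment: [Tier I Transfer (§12.10)? yes] AND [the consignee is not a government body? yes] → satisfied.
§12.4 — Covered Shipment: [Listed Article (§12.11)? yes] AND [Regulated Good (§12.5)? no] AND [Provisional Consignment (§12.6)? yes] → not satisfied.
§12.8 — Class-D Good: [not a Covered Shipment (§12.4)? yes] AND [the goods are of domestic origin? yes] → satisfied.

Yes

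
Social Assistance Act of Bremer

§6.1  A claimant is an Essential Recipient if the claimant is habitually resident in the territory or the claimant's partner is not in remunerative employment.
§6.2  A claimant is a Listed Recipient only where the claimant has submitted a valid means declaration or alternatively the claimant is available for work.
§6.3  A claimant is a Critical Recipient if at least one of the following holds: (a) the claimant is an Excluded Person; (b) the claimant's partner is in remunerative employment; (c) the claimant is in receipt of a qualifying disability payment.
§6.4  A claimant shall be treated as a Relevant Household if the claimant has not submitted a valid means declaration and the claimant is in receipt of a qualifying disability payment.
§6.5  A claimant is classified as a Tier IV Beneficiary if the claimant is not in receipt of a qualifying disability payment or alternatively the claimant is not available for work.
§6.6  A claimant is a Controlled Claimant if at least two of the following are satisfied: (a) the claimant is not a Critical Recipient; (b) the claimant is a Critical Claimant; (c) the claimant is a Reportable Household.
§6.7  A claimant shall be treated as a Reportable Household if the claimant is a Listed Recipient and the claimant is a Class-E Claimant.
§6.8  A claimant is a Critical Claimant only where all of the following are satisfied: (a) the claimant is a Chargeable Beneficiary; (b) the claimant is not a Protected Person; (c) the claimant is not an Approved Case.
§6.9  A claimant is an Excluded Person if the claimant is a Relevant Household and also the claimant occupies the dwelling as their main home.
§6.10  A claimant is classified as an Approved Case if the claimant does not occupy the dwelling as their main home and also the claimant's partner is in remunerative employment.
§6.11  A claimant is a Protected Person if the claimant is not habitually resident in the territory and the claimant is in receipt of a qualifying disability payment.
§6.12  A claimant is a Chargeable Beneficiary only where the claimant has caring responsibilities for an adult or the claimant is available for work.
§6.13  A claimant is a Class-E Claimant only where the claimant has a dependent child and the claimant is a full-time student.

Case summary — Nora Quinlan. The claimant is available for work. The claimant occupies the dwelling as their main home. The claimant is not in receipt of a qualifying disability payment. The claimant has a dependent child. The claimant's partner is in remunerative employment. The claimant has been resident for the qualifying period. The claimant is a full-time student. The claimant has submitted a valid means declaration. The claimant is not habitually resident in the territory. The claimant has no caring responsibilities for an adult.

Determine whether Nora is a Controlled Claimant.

Yes

Under §6.4: the claimant has not submitted a valid means declaration? no; and the claimant is in receipt of a qualifying disability payment? no. So the claimant is not a Relevant Household.
Under §6.9: Relevant Household (§6.4)? no; and the claimant occupies the dwelling as their main home? yes. So the claimant is not an Excluded Person.
Under §6.3: Excluded Person (§6.9)? no; or the claimant's partner is in remunerative employment? yes; or the claimant is in receipt of a qualifying disability payment? no. So the claimant is a Critical Recipient.
Under §6.12: the claimant has caring responsibilities for an adult? no; or the claimant is available for work? yes. So the claimant is a Chargeable Beneficiary.
Under §6.11: the claimant is not habitually resident in the territory? yes; and the claimant is in receipt of a qualifying disability payment? no. So the claimant is not a Protected Person.
Under §6.10: the claimant does not occupy the dwelling as their main home? no; and the claimant's partner is in remunerative employment? yes. So the claimant is not an Approved Case.
Under §6.8: Chargeable Beneficiary (§6.12)? yes; and not a Protected Person (§6.11)? yes; and not an Approved Case (§6.10)? yes. So the claimant is a Critical Claimant.
Under §6.2: the claimant has submitted a valid means declaration? yes; or the claimant is available for work? yes. So the claimant is a Listed Recipient.
Under §6.13: the claimant has a dependent child? yes; and the claimant is a full-time student? yes. So the claimant is a Class-E Claimant.
Under §6.7: Listed Recipient (§6.2)? yes; and Class-E Claimant (§6.13)? yes. So the claimant is a Reportable Household.
Under §6.6: not a Critical Recipient (§6.3)? no; Critical Claimant (§6.8)? yes; Reportable Household (§6.7)? yes — 2 of 3 hold (need ≥2) → satisfied.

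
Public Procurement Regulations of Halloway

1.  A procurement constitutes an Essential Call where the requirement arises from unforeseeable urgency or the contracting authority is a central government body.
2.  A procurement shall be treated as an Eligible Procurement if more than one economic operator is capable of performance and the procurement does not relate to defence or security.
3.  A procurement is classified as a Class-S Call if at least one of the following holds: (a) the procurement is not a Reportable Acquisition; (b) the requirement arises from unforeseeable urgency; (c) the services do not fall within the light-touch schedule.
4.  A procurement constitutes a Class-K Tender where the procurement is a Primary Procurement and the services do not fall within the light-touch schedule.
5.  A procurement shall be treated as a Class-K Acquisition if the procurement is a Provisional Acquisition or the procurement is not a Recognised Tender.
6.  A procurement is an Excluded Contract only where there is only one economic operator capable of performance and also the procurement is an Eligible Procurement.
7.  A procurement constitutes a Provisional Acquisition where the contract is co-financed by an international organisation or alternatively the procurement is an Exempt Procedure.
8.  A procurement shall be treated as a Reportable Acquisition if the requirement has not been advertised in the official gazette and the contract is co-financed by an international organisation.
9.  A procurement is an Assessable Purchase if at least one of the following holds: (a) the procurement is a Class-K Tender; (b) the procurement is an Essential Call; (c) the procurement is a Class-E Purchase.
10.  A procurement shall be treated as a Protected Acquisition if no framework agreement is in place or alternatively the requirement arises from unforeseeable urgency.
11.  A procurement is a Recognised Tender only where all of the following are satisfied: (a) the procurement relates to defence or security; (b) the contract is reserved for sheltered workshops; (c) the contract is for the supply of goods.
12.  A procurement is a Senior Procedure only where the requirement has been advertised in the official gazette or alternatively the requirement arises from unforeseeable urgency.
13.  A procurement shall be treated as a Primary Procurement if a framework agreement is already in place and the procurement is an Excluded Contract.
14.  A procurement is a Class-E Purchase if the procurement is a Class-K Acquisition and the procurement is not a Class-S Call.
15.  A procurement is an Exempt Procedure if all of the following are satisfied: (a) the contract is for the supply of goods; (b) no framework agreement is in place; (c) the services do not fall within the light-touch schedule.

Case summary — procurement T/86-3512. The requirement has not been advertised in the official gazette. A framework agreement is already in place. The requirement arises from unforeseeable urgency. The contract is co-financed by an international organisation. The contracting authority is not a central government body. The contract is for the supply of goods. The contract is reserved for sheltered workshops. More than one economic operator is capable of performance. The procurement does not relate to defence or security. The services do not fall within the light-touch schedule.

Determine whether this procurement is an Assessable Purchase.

paragraph 2 — Eligible Procurement: [more than one economic operator is capable of performance? yes] AND [the procurement does not relate to defence or security? yes] → satisfied.
paragraph 6 — Excluded Contract: [there is only one economic operator capable of performance? no] AND [Eligible Procurement (paragraph 2)? yes] → not satisfied.
paragraph 13 — Primary Procurement: [a framework agreement is already in place? yes] AND [Excluded Contract (paragraph 6)? no] → not satisfied.
paragraph 4 — Class-K Tender: [Primary Procurement (paragraph 13)? no] AND [the services do not fall within the light-touch schedule? yes] → not satisfied.
paragraph 1 — Essential Call: [the requirement arises from unforeseeable urgency? yes] OR [the contracting authority is a central government body? no] → satisfied.
paragraph 15 — Exempt Procedure: [the contract is for the supply of goods? yes] AND [no framework agreement is in place? no] AND [the services do not fall within the light-touch schedule? yes] → not satisfied.
paragraph 7 — Provisional Acquisition: [the contract is co-financed by an international organisation? yes] OR [Exempt Procedure (paragraph 15)? no] → satisfied.
paragraph 11 — Recognised Tender: [the procurement relates to defence or security? no] AND [the contract is reserved for sheltered workshops? yes] AND [the contract is for the supply of goods? yes] → not satisfied.
paragraph 5 — Class-K Acquisition: [Provisional Acquisition (paragraph 7)? yes] OR [not a Recognised Tender (paragraph 11)? yes] → satisfied.
paragraph 8 — Reportable Acquisition: [the requirement has not been advertised in the official gazette? yes] AND [the contract is co-financed by an international organisation? yes] → satisfied.
paragraph 3 — Class-S Call: [not a Reportable Acquisition (paragraph 8)? no] OR [the requirement arises from unforeseeable urgency? yes] OR [the services do not fall within the light-touch schedule? yes] → satisfied.
paragraph 14 — Class-E Purchase: [Class-K Acquisition (paragraph 5)? yes] AND [not a Class-S Call (paragraph 3)? no] → not satisfied.
paragraph 9 — Assessable Purchase: [Class-K Tender (paragraph 4)? no] OR [Essential Call (paragraph 1)? yes] OR [Class-E Purchase (paragraph 14)? no] → satisfied.

Yes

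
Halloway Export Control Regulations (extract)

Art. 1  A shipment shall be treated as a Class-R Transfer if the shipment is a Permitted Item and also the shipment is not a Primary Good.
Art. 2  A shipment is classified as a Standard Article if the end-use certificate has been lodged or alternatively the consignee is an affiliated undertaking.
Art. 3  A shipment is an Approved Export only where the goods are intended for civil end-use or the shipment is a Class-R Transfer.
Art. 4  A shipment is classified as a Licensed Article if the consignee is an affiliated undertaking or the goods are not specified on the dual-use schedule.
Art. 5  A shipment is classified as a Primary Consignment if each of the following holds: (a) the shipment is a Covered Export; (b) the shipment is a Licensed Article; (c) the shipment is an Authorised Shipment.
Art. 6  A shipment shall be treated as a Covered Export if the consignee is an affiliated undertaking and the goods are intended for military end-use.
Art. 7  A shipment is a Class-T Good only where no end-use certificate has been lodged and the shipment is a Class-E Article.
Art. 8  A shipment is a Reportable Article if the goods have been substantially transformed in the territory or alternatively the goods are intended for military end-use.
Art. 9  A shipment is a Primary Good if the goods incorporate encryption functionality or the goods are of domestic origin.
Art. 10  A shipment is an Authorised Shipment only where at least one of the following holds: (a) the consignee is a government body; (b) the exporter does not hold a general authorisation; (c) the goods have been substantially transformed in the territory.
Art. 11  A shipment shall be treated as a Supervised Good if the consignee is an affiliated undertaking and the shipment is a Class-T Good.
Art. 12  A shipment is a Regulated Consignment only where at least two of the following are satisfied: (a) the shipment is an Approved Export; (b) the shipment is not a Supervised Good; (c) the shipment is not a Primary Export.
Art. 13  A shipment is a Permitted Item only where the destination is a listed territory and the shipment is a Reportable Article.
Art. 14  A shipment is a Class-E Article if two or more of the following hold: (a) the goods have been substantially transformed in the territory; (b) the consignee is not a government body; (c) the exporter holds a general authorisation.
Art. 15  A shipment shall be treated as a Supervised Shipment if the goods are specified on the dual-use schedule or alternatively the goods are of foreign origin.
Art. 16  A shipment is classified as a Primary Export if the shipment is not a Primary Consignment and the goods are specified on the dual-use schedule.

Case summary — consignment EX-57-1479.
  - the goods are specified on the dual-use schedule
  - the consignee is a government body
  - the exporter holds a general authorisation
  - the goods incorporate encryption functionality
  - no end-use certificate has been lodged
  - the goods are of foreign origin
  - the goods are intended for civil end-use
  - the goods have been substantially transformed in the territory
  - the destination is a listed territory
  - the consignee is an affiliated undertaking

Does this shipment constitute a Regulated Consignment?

No

article 8 — Reportable Article: [the goods have been substantially transformed in the territory? yes] OR [the goods are intended for military end-use? no] → satisfied.
article 13 — Permitted Item: [the destination is a listed territory? yes] AND [Reportable Article (article 8)? yes] → satisfied.
article 9 — Primary Good: [the goods incorporate encryption functionality? yes] OR [the goods are of domestic origin? no] → satisfied.
article 1 — Class-R Transfer: [Permitted Item (article 13)? yes] AND [not a Primary Good (article 9)? no] → not satisfied.
article 3 — Approved Export: [the goods are intended for civil end-use? yes] OR [Class-R Transfer (article 1)? no] → satisfied.
article 14 — Class-E Article: the goods have been substantially transformed in the territory? yes; the consignee is not a government body? no; the exporter holds a general authorisation? yes — 2 of 3 hold (need ≥2) → satisfied.
article 7 — Class-T Good: [no end-use certificate has been lodged? yes] AND [Class-E Article (article 14)? yes] → satisfied.
article 11 — Supervised Good: [the consignee is an affiliated undertaking? yes] AND [Class-T Good (article 7)? yes] → satisfied.
article 6 — Covered Export: [the consignee is an affiliated undertaking? yes] AND [the goods are intended for military end-use? no] → not satisfied.
article 4 — Licensed Article: [the consignee is an affiliated undertaking? yes] OR [the goods are not specified on the dual-use schedule? no] → satisfied.
article 10 — Authorised Shipment: [the consignee is a government body? yes] OR [the exporter does not hold a general authorisation? no] OR [the goods have been substantially transformed in the territory? yes] → satisfied.
article 5 — Primary Consignment: [Covered Export (article 6)? no] AND [Licensed Article (article 4)? yes] AND [Authorised Shipment (article 10)? yes] → not satisfied.
article 16 — Primary Export: [not a Primary Consignment (article 5)? yes] AND [the goods are specified on the dual-use schedule? yes] → satisfied.
article 12 — Regulated Consignment: Approved Export (article 3)? yes; not a Supervised Good (article 11)? no; not a Primary Export (article 16)? no — 1 of 3 hold (need ≥2) → not satisfied.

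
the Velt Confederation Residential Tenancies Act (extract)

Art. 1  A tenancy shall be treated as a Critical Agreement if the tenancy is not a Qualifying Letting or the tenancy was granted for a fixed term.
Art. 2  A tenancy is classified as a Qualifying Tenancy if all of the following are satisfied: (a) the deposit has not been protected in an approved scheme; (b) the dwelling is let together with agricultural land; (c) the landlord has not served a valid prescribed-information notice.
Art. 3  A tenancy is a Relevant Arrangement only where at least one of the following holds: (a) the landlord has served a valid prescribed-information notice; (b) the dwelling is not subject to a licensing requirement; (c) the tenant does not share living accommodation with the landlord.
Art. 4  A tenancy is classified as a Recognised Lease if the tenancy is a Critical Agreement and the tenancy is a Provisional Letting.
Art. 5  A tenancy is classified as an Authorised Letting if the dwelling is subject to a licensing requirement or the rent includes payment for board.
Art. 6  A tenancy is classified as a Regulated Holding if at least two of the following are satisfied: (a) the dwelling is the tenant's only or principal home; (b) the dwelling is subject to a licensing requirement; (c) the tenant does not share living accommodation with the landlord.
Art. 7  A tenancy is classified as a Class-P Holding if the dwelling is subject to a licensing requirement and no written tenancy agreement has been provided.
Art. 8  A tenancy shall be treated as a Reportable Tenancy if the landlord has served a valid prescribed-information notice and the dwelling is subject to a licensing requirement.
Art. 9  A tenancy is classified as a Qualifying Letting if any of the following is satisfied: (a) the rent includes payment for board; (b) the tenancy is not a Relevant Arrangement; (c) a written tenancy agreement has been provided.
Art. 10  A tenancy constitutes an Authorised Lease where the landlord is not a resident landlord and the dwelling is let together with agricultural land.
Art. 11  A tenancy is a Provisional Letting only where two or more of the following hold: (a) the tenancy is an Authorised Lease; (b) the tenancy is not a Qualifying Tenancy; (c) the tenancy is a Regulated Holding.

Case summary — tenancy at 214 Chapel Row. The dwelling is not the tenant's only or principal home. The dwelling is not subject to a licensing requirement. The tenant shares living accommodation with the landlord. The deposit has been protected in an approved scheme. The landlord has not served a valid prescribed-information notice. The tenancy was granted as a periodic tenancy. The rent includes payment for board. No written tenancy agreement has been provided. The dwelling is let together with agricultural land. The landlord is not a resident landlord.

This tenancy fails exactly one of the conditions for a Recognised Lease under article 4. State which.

Critical Agreement

Under article 3: the landlord has served a valid prescribed-information notice? no; or the dwelling is not subject to a licensing requirement? yes; or the tenant does not share living accommodation with the landlord? no. So the tenancy is a Relevant Arrangement.
Under article 9: the rent includes payment for board? yes; or not a Relevant Arrangement (article 3)? no; or a written tenancy agreement has been provided? no. So the tenancy is a Qualifying Letting.
Under article 1: not a Qualifying Letting (article 9)? no; or the tenancy was granted for a fixed term? no. So the tenancy is not a Critical Agreement.
Under article 10: the landlord is not a resident landlord? yes; and the dwelling is let together with agricultural land? yes. So the tenancy is an Authorised Lease.
Under article 2: the deposit has not been protected in an approved scheme? no; and the dwelling is let together with agricultural land? yes; and the landlord has not served a valid prescribed-information notice? yes. So the tenancy is not a Qualifying Tenancy.
Under article 6: the dwelling is the tenant's only or principal home? no; the dwelling is subject to a licensing requirement? no; the tenant does not share living accommodation with the landlord? no — 0 of 3 hold (need ≥2) → not satisfied.
Under article 11: Authorised Lease (article 10)? yes; not a Qualifying Tenancy (article 2)? yes; Regulated Holding (article 6)? no — 2 of 3 hold (need ≥2) → satisfied.
Under article 4: Critical Agreement (article 1)? no; and Provisional Letting (article 11)? yes. So the tenancy is not a Recognised Lease.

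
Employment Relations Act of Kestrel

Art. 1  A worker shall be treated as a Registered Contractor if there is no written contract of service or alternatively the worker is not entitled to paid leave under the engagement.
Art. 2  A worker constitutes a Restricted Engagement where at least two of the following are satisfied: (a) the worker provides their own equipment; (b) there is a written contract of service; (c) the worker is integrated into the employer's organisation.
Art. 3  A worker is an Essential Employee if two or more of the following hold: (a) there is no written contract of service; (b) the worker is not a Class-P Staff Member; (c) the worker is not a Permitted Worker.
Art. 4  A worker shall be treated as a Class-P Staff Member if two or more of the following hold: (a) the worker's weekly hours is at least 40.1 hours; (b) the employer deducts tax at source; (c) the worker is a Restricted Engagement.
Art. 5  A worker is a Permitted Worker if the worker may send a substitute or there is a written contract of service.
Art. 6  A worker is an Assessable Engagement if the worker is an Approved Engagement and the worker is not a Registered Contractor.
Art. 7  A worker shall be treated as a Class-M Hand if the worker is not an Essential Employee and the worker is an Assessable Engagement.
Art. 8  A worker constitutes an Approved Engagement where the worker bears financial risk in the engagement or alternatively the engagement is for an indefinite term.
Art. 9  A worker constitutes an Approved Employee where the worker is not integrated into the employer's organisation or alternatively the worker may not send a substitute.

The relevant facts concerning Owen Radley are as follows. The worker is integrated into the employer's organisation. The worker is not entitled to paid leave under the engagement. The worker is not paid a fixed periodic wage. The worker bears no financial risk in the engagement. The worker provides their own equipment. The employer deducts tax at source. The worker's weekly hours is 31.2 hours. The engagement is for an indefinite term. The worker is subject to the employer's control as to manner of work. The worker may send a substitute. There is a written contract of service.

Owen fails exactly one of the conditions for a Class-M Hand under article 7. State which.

article 2 — Restricted Engagement: the worker provides their own equipment? yes; there is a written contract of service? yes; the worker is integrated into the employer's organisation? yes — 3 of 3 hold (need ≥2) → satisfied.
article 4 — Class-P Staff Member: worker's weekly hours: 31.2 hours ≥ 40.1 hours? no; the employer deducts tax at source? yes; Restricted Engagement (article 2)? yes — 2 of 3 hold (need ≥2) → satisfied.
article 5 — Permitted Worker: [the worker may send a substitute? yes] OR [there is a written contract of service? yes] → satisfied.
article 3 — Essential Employee: there is no written contract of service? no; not a Class-P Staff Member (article 4)? no; not a Permitted Worker (article 5)? no — 0 of 3 hold (need ≥2) → not satisfied.
article 8 — Approved Engagement: [the worker bears financial risk in the engagement? no] OR [the engagement is for an indefinite term? yes] → satisfied.
article 1 — Registered Contractor: [there is no written contract of service? no] OR [the worker is not entitled to paid leave under the engagement? yes] → satisfied.
article 6 — Assessable Engagement: [Approved Engagement (article 8)? yes] AND [not a Registered Contractor (article 1)? no] → not satisfied.
article 7 — Class-M Hand: [not an Essential Employee (article 3)? yes] AND [Assessable Engagement (article 6)? no] → not satisfied.

Assessable Engagement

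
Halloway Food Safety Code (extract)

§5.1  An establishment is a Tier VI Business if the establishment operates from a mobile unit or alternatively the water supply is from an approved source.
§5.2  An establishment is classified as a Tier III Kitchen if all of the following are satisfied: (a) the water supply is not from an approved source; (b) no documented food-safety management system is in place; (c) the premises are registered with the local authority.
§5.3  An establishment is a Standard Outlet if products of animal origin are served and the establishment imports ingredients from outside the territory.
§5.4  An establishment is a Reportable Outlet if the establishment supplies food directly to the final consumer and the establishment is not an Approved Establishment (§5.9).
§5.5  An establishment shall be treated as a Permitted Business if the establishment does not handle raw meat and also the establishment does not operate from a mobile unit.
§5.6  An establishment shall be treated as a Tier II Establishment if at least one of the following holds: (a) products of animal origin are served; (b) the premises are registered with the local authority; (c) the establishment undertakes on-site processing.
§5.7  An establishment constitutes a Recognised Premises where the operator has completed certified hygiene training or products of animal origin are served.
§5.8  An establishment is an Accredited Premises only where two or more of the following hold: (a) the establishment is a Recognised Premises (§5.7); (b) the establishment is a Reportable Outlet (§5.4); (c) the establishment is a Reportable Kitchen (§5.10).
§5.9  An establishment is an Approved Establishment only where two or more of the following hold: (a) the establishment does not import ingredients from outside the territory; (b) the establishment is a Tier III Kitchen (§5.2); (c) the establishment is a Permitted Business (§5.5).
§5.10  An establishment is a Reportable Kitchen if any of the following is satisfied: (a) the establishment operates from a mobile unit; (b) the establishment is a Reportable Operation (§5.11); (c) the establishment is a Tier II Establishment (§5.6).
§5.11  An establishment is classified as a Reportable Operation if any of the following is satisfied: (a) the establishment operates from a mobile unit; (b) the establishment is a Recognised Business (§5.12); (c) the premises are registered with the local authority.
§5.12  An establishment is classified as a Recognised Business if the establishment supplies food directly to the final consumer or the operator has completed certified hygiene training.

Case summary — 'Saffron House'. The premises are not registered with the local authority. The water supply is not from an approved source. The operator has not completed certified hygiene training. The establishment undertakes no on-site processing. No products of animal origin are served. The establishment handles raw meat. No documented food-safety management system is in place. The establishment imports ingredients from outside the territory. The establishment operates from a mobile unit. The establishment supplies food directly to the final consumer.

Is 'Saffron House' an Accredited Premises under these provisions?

§5.7 — Recognised Premises: [the operator has completed certified hygiene training? no] OR [products of animal origin are served? no] → not satisfied.
§5.2 — Tier III Kitchen: [the water supply is not from an approved source? yes] AND [no documented food-safety management system is in place? yes] AND [the premises are registered with the local authority? no] → not satisfied.
§5.5 — Permitted Business: [the establishment does not handle raw meat? no] AND [the establishment does not operate from a mobile unit? no] → not satisfied.
§5.9 — Approved Establishment: the establishment does not import ingredients from outside the territory? no; Tier III Kitchen (§5.2)? no; Permitted Business (§5.5)? no — 0 of 3 hold (need ≥2) → not satisfied.
§5.4 — Reportable Outlet: [the establishment supplies food directly to the final consumer? yes] AND [not an Approved Establishment (§5.9)? yes] → satisfied.
§5.12 — Recognised Business: [the establishment supplies food directly to the final consumer? yes] OR [the operator has completed certified hygiene training? no] → satisfied.
§5.11 — Reportable Operation: [the establishment operates from a mobile unit? yes] OR [Recognised Business (§5.12)? yes] OR [the premises are registered with the local authority? no] → satisfied.
§5.6 — Tier II Establishment: [products of animal origin are served? no] OR [the premises are registered with the local authority? no] OR [the establishment undertakes on-site processing? no] → not satisfied.
§5.10 — Reportable Kitchen: [the establishment operates from a mobile unit? yes] OR [Reportable Operation (§5.11)? yes] OR [Tier II Establishment (§5.6)? no] → satisfied.
§5.8 — Accredited Premises: Recognised Premises (§5.7)? no; Reportable Outlet (§5.4)? yes; Reportable Kitchen (§5.10)? yes — 2 of 3 hold (need ≥2) → satisfied.

Yes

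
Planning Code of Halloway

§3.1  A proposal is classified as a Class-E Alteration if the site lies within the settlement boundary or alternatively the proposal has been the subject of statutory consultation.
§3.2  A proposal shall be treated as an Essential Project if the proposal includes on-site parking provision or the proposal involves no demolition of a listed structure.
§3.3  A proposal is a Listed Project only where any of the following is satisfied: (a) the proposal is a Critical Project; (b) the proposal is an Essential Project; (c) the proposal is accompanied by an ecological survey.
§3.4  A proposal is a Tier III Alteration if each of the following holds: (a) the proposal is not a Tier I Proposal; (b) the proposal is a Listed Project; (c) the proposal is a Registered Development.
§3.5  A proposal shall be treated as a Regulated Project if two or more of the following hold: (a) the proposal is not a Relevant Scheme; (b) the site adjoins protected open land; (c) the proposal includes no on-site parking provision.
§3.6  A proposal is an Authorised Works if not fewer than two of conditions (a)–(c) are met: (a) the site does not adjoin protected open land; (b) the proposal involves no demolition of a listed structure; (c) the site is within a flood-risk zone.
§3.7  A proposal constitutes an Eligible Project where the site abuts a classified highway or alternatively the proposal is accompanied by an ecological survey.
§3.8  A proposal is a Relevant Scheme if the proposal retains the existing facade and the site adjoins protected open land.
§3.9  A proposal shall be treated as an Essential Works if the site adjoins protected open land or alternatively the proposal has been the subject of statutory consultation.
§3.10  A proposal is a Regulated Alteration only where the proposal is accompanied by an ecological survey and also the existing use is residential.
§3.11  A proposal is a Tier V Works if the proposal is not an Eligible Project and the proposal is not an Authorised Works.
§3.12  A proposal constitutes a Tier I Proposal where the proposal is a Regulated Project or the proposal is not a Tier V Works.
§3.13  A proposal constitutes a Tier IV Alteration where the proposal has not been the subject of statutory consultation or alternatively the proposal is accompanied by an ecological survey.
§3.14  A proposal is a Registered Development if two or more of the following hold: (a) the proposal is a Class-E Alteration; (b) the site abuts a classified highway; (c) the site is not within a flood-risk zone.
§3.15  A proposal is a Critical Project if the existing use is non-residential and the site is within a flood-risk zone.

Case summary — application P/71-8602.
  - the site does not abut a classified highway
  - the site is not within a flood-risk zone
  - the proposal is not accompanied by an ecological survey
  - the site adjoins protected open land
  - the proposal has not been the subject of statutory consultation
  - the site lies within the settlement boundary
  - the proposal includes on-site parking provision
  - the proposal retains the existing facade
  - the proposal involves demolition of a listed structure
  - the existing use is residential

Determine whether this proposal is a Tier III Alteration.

Yes

§3.8 — Relevant Scheme: [the proposal retains the existing facade? yes] AND [the site adjoins protected open land? yes] → satisfied.
§3.5 — Regulated Project: not a Relevant Scheme (§3.8)? no; the site adjoins protected open land? yes; the proposal includes no on-site parking provision? no — 1 of 3 hold (need ≥2) → not satisfied.
§3.7 — Eligible Project: [the site abuts a classified highway? no] OR [the proposal is accompanied by an ecological survey? no] → not satisfied.
§3.6 — Authorised Works: the site does not adjoin protected open land? no; the proposal involves no demolition of a listed structure? no; the site is within a flood-risk zone? no — 0 of 3 hold (need ≥2) → not satisfied.
§3.11 — Tier V Works: [not an Eligible Project (§3.7)? yes] AND [not an Authorised Works (§3.6)? yes] → satisfied.
§3.12 — Tier I Proposal: [Regulated Project (§3.5)? no] OR [not a Tier V Works (§3.11)? no] → not satisfied.
§3.15 — Critical Project: [the existing use is non-residential? no] AND [the site is within a flood-risk zone? no] → not satisfied.
§3.2 — Essential Project: [the proposal includes on-site parking provision? yes] OR [the proposal involves no demolition of a listed structure? no] → satisfied.
§3.3 — Listed Project: [Critical Project (§3.15)? no] OR [Essential Project (§3.2)? yes] OR [the proposal is accompanied by an ecological survey? no] → satisfied.
§3.1 — Class-E Alteration: [the site lies within the settlement boundary? yes] OR [the proposal has been the subject of statutory consultation? no] → satisfied.
§3.14 — Registered Development: Class-E Alteration (§3.1)? yes; the site abuts a classified highway? no; the site is not within a flood-risk zone? yes — 2 of 3 hold (need ≥2) → satisfied.
§3.4 — Tier III Alteration: [not a Tier I Proposal (§3.12)? yes] AND [Listed Project (§3.3)? yes] AND [Registered Development (§3.14)? yes] → satisfied.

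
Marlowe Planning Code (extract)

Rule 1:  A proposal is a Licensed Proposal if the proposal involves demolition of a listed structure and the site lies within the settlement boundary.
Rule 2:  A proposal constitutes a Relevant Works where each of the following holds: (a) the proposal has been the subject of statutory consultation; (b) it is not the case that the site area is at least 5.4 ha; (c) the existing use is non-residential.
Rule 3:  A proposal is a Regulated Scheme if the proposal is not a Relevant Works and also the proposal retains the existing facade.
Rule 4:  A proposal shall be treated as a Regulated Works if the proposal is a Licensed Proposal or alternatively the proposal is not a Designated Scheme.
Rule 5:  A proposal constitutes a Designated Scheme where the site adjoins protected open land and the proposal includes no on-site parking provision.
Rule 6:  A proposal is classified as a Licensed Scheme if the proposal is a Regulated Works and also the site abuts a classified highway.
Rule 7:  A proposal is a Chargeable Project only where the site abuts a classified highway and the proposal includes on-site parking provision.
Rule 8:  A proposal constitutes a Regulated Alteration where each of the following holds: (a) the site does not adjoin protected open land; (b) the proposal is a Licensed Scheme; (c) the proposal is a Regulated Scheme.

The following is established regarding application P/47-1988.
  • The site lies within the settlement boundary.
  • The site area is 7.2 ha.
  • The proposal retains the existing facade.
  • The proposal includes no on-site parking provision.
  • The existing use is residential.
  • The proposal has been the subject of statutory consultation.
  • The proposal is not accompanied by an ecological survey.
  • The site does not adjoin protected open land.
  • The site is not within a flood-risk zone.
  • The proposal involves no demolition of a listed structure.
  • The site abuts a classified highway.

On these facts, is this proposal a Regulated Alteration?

Under rule 1: the proposal involves demolition of a listed structure? no; and the site lies within the settlement boundary? yes. So the proposal is not a Licensed Proposal.
Under rule 5: the site adjoins protected open land? no; and the proposal includes no on-site parking provision? yes. So the proposal is not a Designated Scheme.
Under rule 4: Licensed Proposal (rule 1)? no; or not a Designated Scheme (rule 5)? yes. So the proposal is a Regulated Works.
Under rule 6: Regulated Works (rule 4)? yes; and the site abuts a classified highway? yes. So the proposal is a Licensed Scheme.
Under rule 2: the proposal has been the subject of statutory consultation? yes; and site area: 7.2 ha ≥ 5.4 ha? yes, so negated condition no; and the existing use is non-residential? no. So the proposal is not a Relevant Works.
Under rule 3: not a Relevant Works (rule 2)? yes; and the proposal retains the existing facade? yes. So the proposal is a Regulated Scheme.
Under rule 8: the site does not adjoin protected open land? yes; and Licensed Scheme (rule 6)? yes; and Regulated Scheme (rule 3)? yes. So the proposal is a Regulated Alteration.

Yes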